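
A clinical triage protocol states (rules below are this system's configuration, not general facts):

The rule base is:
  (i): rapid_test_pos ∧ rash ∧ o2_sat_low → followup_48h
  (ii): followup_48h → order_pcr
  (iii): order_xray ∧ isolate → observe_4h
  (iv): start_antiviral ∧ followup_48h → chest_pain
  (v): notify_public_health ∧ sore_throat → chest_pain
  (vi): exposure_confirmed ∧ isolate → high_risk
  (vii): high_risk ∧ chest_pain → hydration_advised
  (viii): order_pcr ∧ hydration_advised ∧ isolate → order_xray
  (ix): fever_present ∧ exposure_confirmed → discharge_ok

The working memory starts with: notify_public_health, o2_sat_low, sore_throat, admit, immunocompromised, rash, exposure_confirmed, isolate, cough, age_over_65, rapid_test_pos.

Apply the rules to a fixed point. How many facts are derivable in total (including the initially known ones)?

18

Round 1 fires (i), (v), (vi), giving followup_48h, chest_pain, high_risk.
Round 2 fires (ii), (vii), giving order_pcr, hydration_advised.
Round 3 fires (viii), giving order_xray.
Round 4 fires (iii), giving observe_4h.
Closure: {admit, age_over_65, chest_pain, cough, exposure_confirmed, followup_48h, high_risk, hydration_advised, immunocompromised, isolate, notify_public_health, o2_sat_low, observe_4h, order_pcr, order_xray, rapid_test_pos, rash, sore_throat} — 18 facts.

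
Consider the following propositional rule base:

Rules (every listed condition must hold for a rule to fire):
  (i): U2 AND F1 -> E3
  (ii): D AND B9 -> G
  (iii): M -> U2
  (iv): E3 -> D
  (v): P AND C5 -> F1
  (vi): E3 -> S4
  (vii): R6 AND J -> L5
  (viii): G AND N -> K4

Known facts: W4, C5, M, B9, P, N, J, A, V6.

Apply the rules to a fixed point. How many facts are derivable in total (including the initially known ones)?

16

Round 1: (iii) [M -> U2]; (v) [P AND C5 -> F1]. Adds U2, F1.
Round 2: (i) [U2 AND F1 -> E3]. Adds E3.
Round 3: (iv) [E3 -> D]; (vi) [E3 -> S4]. Adds D, S4.
Round 4: (ii) [D AND B9 -> G]. Adds G.
Round 5: (viii) [G AND N -> K4]. Adds K4.
Closure: {A, B9, C5, D, E3, F1, G, J, K4, M, N, P, S4, U2, V6, W4} — 16 facts.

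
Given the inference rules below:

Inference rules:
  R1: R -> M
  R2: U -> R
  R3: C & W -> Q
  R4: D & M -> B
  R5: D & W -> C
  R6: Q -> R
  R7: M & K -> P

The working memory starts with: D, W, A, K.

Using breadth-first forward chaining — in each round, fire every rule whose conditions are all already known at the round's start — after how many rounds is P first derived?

Round 1 fires R5, giving C.
Round 2 fires R3, giving Q.
Round 3 fires R6, giving R.
Round 4 fires R1, giving M.
Round 5 fires R4, R7, giving B, P.
P first appears in round 5.

5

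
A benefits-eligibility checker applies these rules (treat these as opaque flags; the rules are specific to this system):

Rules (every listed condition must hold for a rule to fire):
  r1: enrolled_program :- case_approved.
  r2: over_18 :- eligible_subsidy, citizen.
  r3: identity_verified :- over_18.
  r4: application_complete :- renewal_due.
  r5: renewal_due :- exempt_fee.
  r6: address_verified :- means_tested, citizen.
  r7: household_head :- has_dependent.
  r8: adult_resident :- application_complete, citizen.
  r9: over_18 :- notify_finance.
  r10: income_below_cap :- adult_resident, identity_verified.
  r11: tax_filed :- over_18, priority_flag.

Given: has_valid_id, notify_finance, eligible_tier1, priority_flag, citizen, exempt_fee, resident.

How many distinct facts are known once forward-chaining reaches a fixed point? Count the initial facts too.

[1] r5 [renewal_due :- exempt_fee.]; r9 [over_18 :- notify_finance.]. ⇒ new: renewal_due, over_18.
[2] r3 [identity_verified :- over_18.]; r4 [application_complete :- renewal_due.]; r11 [tax_filed :- over_18, priority_flag.]. ⇒ new: identity_verified, application_complete, tax_filed.
[3] r8 [adult_resident :- application_complete, citizen.]. ⇒ new: adult_resident.
[4] r10 [income_below_cap :- adult_resident, identity_verified.]. ⇒ new: income_below_cap.
Closure: {adult_resident, application_complete, citizen, eligible_tier1, exempt_fee, has_valid_id, identity_verified, income_below_cap, notify_finance, over_18, priority_flag, renewal_due, resident, tax_filed} — 14 facts.

14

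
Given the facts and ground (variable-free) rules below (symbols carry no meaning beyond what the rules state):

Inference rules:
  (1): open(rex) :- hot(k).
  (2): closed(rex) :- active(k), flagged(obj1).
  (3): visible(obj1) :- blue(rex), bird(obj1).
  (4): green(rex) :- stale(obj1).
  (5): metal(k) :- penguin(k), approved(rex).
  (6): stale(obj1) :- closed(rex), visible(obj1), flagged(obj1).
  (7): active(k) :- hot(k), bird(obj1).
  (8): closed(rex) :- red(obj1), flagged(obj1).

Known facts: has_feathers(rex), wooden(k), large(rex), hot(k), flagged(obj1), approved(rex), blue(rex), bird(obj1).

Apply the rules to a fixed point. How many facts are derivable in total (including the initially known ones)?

14

[1] (1) [open(rex) :- hot(k).]; (3) [visible(obj1) :- blue(rex), bird(obj1).]; (7) [active(k) :- hot(k), bird(obj1).]. ⇒ new: open(rex), visible(obj1), active(k).
[2] (2) [closed(rex) :- active(k), flagged(obj1).]. ⇒ new: closed(rex).
[3] (6) [stale(obj1) :- closed(rex), visible(obj1), flagged(obj1).]. ⇒ new: stale(obj1).
[4] (4) [green(rex) :- stale(obj1).]. ⇒ new: green(rex).
Closure: {active(k), approved(rex), bird(obj1), blue(rex), closed(rex), flagged(obj1), green(rex), has_feathers(rex), hot(k), large(rex), open(rex), stale(obj1), visible(obj1), wooden(k)} — 14 facts.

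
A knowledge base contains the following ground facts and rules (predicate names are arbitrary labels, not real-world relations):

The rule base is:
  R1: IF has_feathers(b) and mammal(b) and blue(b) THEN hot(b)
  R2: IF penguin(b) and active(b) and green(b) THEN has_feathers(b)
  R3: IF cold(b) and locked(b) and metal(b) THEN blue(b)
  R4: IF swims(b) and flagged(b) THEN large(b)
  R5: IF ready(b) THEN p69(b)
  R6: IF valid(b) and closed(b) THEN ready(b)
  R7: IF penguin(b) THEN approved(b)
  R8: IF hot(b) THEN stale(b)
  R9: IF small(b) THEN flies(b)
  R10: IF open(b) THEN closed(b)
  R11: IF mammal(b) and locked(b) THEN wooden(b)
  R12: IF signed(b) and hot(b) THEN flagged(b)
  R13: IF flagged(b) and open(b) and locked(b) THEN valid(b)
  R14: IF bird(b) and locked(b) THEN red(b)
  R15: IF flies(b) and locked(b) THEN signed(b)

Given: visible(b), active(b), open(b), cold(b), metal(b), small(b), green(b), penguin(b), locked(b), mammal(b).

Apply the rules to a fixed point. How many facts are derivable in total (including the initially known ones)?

23

Round 1 — R2, R3, R7, R9, R10, R11, derive has_feathers(b), blue(b), approved(b), flies(b), closed(b), wooden(b).
Round 2 — R1, R15, derive hot(b), signed(b).
Round 3 — R8, R12, derive stale(b), flagged(b).
Round 4 — R13, derive valid(b).
Round 5 — R6, derive ready(b).
Round 6 — R5, derive p69(b).
Closure: {active(b), approved(b), blue(b), closed(b), cold(b), flagged(b), flies(b), green(b), has_feathers(b), hot(b), locked(b), mammal(b), metal(b), open(b), p69(b), penguin(b), ready(b), signed(b), small(b), stale(b), valid(b), visible(b), wooden(b)} — 23 facts.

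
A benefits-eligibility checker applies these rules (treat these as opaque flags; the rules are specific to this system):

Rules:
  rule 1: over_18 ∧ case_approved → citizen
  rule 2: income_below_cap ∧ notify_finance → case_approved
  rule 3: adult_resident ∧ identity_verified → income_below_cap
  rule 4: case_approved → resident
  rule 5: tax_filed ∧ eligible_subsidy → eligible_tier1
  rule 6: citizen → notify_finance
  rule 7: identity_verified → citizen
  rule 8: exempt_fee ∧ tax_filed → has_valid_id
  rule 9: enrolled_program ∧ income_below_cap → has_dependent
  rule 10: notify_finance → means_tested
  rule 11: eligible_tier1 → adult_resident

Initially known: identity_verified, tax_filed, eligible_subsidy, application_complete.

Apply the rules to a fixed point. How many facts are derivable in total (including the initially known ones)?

[1] rule 5 [tax_filed ∧ eligible_subsidy → eligible_tier1]; rule 7 [identity_verified → citizen]. ⇒ new: eligible_tier1, citizen.
[2] rule 6 [citizen → notify_finance]; rule 11 [eligible_tier1 → adult_resident]. ⇒ new: notify_finance, adult_resident.
[3] rule 3 [adult_resident ∧ identity_verified → income_below_cap]; rule 10 [notify_finance → means_tested]. ⇒ new: income_below_cap, means_tested.
[4] rule 2 [income_below_cap ∧ notify_finance → case_approved]. ⇒ new: case_approved.
[5] rule 4 [case_approved → resident]. ⇒ new: resident.
Closure: {adult_resident, application_complete, case_approved, citizen, eligible_subsidy, eligible_tier1, identity_verified, income_below_cap, means_tested, notify_finance, resident, tax_filed} — 12 facts.

12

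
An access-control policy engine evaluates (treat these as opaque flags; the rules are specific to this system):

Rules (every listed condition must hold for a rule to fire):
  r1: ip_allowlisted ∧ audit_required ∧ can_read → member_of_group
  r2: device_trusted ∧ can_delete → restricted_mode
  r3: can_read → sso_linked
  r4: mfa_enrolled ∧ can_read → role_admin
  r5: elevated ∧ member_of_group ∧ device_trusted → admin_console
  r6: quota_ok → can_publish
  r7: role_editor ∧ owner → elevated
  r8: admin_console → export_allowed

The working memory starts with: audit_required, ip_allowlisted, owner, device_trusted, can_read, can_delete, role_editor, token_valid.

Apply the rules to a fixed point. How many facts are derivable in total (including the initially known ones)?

14

[1] r1 [ip_allowlisted ∧ audit_required ∧ can_read → member_of_group]; r2 [device_trusted ∧ can_delete → restricted_mode]; r3 [can_read → sso_linked]; r7 [role_editor ∧ owner → elevated]. ⇒ new: member_of_group, restricted_mode, sso_linked, elevated.
[2] r5 [elevated ∧ member_of_group ∧ device_trusted → admin_console]. ⇒ new: admin_console.
[3] r8 [admin_console → export_allowed]. ⇒ new: export_allowed.
Closure: {admin_console, audit_required, can_delete, can_read, device_trusted, elevated, export_allowed, ip_allowlisted, member_of_group, owner, restricted_mode, role_editor, sso_linked, token_valid} — 14 facts.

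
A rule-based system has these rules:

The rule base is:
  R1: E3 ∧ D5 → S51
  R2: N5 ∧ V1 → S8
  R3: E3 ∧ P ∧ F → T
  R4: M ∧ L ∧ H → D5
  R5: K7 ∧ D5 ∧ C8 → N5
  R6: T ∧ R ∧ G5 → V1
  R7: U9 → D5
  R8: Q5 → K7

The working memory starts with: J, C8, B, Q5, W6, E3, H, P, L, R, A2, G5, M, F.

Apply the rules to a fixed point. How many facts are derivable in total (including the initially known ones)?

Round 1 — R3, R4, R8, derive T, D5, K7.
Round 2 — R1, R5, R6, derive S51, N5, V1.
Round 3 — R2, derive S8.
Closure: {A2, B, C8, D5, E3, F, G5, H, J, K7, L, M, N5, P, Q5, R, S51, S8, T, V1, W6} — 21 facts.

21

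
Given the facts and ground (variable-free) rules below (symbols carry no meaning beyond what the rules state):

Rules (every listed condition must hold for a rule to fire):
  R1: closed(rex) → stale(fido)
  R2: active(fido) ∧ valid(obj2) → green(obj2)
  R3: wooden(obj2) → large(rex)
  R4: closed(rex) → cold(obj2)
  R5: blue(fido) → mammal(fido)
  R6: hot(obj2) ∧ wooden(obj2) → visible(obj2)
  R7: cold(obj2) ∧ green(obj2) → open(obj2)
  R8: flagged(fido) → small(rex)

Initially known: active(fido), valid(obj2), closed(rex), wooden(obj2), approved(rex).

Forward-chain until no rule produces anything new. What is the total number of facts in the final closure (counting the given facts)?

[1] R1 [closed(rex) → stale(fido)]; R2 [active(fido) ∧ valid(obj2) → green(obj2)]; R3 [wooden(obj2) → large(rex)]; R4 [closed(rex) → cold(obj2)]. ⇒ new: stale(fido), green(obj2), large(rex), cold(obj2).
[2] R7 [cold(obj2) ∧ green(obj2) → open(obj2)]. ⇒ new: open(obj2).
Closure: {active(fido), approved(rex), closed(rex), cold(obj2), green(obj2), large(rex), open(obj2), stale(fido), valid(obj2), wooden(obj2)} — 10 facts.

10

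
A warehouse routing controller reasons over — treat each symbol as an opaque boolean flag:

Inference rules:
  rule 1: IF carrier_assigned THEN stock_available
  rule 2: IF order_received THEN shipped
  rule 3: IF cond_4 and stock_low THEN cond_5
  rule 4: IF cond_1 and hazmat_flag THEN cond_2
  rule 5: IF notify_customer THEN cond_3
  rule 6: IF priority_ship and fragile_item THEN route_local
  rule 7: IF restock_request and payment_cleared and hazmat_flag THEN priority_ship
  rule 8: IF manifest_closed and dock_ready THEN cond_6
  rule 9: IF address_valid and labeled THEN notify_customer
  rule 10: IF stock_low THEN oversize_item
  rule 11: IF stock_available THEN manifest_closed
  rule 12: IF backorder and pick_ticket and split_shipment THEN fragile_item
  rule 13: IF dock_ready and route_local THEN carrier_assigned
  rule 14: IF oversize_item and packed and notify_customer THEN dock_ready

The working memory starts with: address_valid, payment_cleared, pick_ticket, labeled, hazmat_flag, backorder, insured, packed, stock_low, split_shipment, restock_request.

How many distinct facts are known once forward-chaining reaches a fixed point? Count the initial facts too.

22

[1] rule 7 [IF restock_request and payment_cleared and hazmat_flag THEN priority_ship]; rule 9 [IF address_valid and labeled THEN notify_customer]; rule 10 [IF stock_low THEN oversize_item]; rule 12 [IF backorder and pick_ticket and split_shipment THEN fragile_item]. ⇒ new: priority_ship, notify_customer, oversize_item, fragile_item.
[2] rule 5 [IF notify_customer THEN cond_3]; rule 6 [IF priority_ship and fragile_item THEN route_local]; rule 14 [IF oversize_item and packed and notify_customer THEN dock_ready]. ⇒ new: cond_3, route_local, dock_ready.
[3] rule 13 [IF dock_ready and route_local THEN carrier_assigned]. ⇒ new: carrier_assigned.
[4] rule 1 [IF carrier_assigned THEN stock_available]. ⇒ new: stock_available.
[5] rule 11 [IF stock_available THEN manifest_closed]. ⇒ new: manifest_closed.
[6] rule 8 [IF manifest_closed and dock_ready THEN cond_6]. ⇒ new: cond_6.
Closure: {address_valid, backorder, carrier_assigned, cond_3, cond_6, dock_ready, fragile_item, hazmat_flag, insured, labeled, manifest_closed, notify_customer, oversize_item, packed, payment_cleared, pick_ticket, priority_ship, restock_request, route_local, split_shipment, stock_available, stock_low} — 22 facts.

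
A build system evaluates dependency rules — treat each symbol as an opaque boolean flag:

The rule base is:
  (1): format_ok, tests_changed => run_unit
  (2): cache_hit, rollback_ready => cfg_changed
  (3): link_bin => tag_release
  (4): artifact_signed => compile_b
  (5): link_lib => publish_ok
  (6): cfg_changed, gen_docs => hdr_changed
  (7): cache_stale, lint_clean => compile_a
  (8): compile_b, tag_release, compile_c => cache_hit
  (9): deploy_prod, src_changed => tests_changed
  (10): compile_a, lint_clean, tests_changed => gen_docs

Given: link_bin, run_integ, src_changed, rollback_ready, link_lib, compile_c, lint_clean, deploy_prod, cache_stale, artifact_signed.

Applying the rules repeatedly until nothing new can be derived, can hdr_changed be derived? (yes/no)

yes

Round 1: (3) [link_bin => tag_release]; (4) [artifact_signed => compile_b]; (5) [link_lib => publish_ok]; (7) [cache_stale, lint_clean => compile_a]; (9) [deploy_prod, src_changed => tests_changed]. New: tag_release, compile_b, publish_ok, compile_a, tests_changed.
Round 2: (8) [compile_b, tag_release, compile_c => cache_hit]; (10) [compile_a, lint_clean, tests_changed => gen_docs]. New: cache_hit, gen_docs.
Round 3: (2) [cache_hit, rollback_ready => cfg_changed]. New: cfg_changed.
Round 4: (6) [cfg_changed, gen_docs => hdr_changed]. New: hdr_changed.
hdr_changed appears in round 4, so it is derivable.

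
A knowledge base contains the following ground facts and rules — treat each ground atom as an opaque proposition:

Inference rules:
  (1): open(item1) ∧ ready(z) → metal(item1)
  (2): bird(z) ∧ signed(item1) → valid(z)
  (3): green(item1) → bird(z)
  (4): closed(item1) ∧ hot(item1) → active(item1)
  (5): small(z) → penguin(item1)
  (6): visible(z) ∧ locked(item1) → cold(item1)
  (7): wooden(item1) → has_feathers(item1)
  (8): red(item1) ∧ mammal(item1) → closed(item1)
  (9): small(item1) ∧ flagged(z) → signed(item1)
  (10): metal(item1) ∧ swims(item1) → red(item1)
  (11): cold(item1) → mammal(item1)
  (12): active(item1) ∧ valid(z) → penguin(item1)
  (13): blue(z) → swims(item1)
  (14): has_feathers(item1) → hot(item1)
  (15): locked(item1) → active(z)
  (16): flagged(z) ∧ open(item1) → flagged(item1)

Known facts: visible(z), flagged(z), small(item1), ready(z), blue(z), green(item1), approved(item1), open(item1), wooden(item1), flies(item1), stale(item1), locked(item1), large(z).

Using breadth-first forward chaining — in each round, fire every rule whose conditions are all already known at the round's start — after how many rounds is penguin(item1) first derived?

5

Round 1: (1) [open(item1) ∧ ready(z) → metal(item1)]; (3) [green(item1) → bird(z)]; (6) [visible(z) ∧ locked(item1) → cold(item1)]; (7) [wooden(item1) → has_feathers(item1)]; (9) [small(item1) ∧ flagged(z) → signed(item1)]; (13) [blue(z) → swims(item1)]; (15) [locked(item1) → active(z)]; (16) [flagged(z) ∧ open(item1) → flagged(item1)]. Adds metal(item1), bird(z), cold(item1), has_feathers(item1), signed(item1), swims(item1), active(z), flagged(item1).
Round 2: (2) [bird(z) ∧ signed(item1) → valid(z)]; (10) [metal(item1) ∧ swims(item1) → red(item1)]; (11) [cold(item1) → mammal(item1)]; (14) [has_feathers(item1) → hot(item1)]. Adds valid(z), red(item1), mammal(item1), hot(item1).
Round 3: (8) [red(item1) ∧ mammal(item1) → closed(item1)]. Adds closed(item1).
Round 4: (4) [closed(item1) ∧ hot(item1) → active(item1)]. Adds active(item1).
Round 5: (12) [active(item1) ∧ valid(z) → penguin(item1)]. Adds penguin(item1).
penguin(item1) first appears in round 5.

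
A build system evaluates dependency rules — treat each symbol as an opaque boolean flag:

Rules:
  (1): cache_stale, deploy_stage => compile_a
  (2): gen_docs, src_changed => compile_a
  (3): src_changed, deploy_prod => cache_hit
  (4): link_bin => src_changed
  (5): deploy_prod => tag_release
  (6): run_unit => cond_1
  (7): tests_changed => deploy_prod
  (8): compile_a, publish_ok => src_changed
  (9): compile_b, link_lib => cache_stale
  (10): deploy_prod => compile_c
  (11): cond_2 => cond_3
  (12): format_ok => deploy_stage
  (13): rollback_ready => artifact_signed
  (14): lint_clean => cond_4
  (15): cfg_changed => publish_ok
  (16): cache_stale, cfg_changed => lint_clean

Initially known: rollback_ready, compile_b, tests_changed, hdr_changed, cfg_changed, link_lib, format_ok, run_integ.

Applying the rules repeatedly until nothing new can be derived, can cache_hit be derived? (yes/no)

yes

[1] (7) [tests_changed => deploy_prod]; (9) [compile_b, link_lib => cache_stale]; (12) [format_ok => deploy_stage]; (13) [rollback_ready => artifact_signed]; (15) [cfg_changed => publish_ok]. ⇒ new: deploy_prod, cache_stale, deploy_stage, artifact_signed, publish_ok.
[2] (1) [cache_stale, deploy_stage => compile_a]; (5) [deploy_prod => tag_release]; (10) [deploy_prod => compile_c]; (16) [cache_stale, cfg_changed => lint_clean]. ⇒ new: compile_a, tag_release, compile_c, lint_clean.
[3] (8) [compile_a, publish_ok => src_changed]; (14) [lint_clean => cond_4]. ⇒ new: src_changed, cond_4.
[4] (3) [src_changed, deploy_prod => cache_hit]. ⇒ new: cache_hit.
cache_hit appears in round 4, so it is derivable.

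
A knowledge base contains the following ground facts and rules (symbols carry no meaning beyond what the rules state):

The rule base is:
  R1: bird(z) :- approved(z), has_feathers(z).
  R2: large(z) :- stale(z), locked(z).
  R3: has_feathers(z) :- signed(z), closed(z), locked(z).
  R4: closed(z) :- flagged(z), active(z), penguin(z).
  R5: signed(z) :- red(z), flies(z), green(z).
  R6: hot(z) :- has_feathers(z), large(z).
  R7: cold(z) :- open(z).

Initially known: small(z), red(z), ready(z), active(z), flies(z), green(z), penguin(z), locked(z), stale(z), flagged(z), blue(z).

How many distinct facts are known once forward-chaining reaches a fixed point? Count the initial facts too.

16

Round 1: R2 [large(z) :- stale(z), locked(z).]; R4 [closed(z) :- flagged(z), active(z), penguin(z).]; R5 [signed(z) :- red(z), flies(z), green(z).]. Adds large(z), closed(z), signed(z).
Round 2: R3 [has_feathers(z) :- signed(z), closed(z), locked(z).]. Adds has_feathers(z).
Round 3: R6 [hot(z) :- has_feathers(z), large(z).]. Adds hot(z).
Closure: {active(z), blue(z), closed(z), flagged(z), flies(z), green(z), has_feathers(z), hot(z), large(z), locked(z), penguin(z), ready(z), red(z), signed(z), small(z), stale(z)} — 16 facts.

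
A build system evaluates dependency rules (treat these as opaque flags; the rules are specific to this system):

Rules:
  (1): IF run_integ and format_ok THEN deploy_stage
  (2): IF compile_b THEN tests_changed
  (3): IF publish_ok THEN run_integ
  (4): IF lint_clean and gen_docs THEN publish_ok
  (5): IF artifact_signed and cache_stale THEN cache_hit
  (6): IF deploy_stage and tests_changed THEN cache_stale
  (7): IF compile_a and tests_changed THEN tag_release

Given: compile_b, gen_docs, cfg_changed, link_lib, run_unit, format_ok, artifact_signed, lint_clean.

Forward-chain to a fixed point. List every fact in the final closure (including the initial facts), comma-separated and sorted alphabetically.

artifact_signed, cache_hit, cache_stale, cfg_changed, compile_b, deploy_stage, format_ok, gen_docs, link_lib, lint_clean, publish_ok, run_integ, run_unit, tests_changed

Round 1 — (2), (4), derive tests_changed, publish_ok.
Round 2 — (3), derive run_integ.
Round 3 — (1), derive deploy_stage.
Round 4 — (6), derive cache_stale.
Round 5 — (5), derive cache_hit.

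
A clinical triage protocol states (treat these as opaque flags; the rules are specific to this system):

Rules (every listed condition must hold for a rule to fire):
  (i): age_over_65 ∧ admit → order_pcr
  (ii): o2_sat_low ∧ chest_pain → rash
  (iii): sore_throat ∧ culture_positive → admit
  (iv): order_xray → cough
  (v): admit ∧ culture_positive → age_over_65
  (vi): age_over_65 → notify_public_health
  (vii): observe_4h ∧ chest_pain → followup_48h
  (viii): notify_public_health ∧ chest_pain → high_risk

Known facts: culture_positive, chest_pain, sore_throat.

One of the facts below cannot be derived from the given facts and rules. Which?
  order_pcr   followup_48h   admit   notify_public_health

followup_48h

Round 1: (iii) [sore_throat ∧ culture_positive → admit]. Adds admit.
Round 2: (v) [admit ∧ culture_positive → age_over_65]. Adds age_over_65.
Round 3: (i) [age_over_65 ∧ admit → order_pcr]; (vi) [age_over_65 → notify_public_health]. Adds order_pcr, notify_public_health.
Round 4: (viii) [notify_public_health ∧ chest_pain → high_risk]. Adds high_risk.
Derived: notify_public_health (round 3), order_pcr (round 3), admit (round 1). followup_48h never appears in any round.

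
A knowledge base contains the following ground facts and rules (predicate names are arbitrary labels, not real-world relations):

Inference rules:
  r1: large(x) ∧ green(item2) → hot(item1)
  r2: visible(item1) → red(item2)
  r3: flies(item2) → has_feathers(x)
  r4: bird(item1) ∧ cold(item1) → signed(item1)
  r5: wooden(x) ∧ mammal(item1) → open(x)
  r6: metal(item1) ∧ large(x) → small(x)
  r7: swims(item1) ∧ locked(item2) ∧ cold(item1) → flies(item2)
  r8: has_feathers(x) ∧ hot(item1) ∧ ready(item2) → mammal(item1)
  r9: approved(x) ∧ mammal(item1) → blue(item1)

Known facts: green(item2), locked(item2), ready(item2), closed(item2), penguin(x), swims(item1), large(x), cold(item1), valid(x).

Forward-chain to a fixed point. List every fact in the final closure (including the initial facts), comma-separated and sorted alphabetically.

Round 1: r1 [large(x) ∧ green(item2) → hot(item1)]; r7 [swims(item1) ∧ locked(item2) ∧ cold(item1) → flies(item2)]. New: hot(item1), flies(item2).
Round 2: r3 [flies(item2) → has_feathers(x)]. New: has_feathers(x).
Round 3: r8 [has_feathers(x) ∧ hot(item1) ∧ ready(item2) → mammal(item1)]. New: mammal(item1).

closed(item2), cold(item1), flies(item2), green(item2), has_feathers(x), hot(item1), large(x), locked(item2), mammal(item1), penguin(x), ready(item2), swims(item1), valid(x)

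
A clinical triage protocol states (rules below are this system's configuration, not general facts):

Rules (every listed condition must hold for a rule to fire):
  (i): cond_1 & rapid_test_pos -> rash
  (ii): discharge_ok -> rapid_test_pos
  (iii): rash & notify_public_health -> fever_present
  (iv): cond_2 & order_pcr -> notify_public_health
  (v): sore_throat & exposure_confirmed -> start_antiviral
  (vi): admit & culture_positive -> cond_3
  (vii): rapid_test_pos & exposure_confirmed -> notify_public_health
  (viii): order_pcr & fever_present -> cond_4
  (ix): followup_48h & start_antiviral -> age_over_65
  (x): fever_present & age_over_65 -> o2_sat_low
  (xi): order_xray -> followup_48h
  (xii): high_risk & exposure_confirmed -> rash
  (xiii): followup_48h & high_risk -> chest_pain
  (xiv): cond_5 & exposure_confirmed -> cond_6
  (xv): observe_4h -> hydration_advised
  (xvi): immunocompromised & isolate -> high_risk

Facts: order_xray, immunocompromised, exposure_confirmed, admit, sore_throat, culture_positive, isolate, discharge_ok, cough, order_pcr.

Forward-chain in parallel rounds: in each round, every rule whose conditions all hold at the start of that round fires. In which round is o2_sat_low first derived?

Round 1: (ii) [discharge_ok -> rapid_test_pos]; (v) [sore_throat & exposure_confirmed -> start_antiviral]; (vi) [admit & culture_positive -> cond_3]; (xi) [order_xray -> followup_48h]; (xvi) [immunocompromised & isolate -> high_risk]. Adds rapid_test_pos, start_antiviral, cond_3, followup_48h, high_risk.
Round 2: (vii) [rapid_test_pos & exposure_confirmed -> notify_public_health]; (ix) [followup_48h & start_antiviral -> age_over_65]; (xii) [high_risk & exposure_confirmed -> rash]; (xiii) [followup_48h & high_risk -> chest_pain]. Adds notify_public_health, age_over_65, rash, chest_pain.
Round 3: (iii) [rash & notify_public_health -> fever_present]. Adds fever_present.
Round 4: (viii) [order_pcr & fever_present -> cond_4]; (x) [fever_present & age_over_65 -> o2_sat_low]. Adds cond_4, o2_sat_low.
o2_sat_low first appears in round 4.

4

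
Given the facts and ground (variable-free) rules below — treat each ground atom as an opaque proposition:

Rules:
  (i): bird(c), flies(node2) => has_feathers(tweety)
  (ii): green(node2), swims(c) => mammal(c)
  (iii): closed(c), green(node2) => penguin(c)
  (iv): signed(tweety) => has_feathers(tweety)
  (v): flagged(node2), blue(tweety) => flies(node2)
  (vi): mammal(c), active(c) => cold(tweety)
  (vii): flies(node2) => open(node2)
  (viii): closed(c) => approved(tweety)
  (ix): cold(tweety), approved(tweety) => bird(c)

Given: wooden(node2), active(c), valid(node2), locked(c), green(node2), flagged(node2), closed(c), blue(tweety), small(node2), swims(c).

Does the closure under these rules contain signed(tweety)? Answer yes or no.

no

Round 1: (ii) [green(node2), swims(c) => mammal(c)]; (iii) [closed(c), green(node2) => penguin(c)]; (v) [flagged(node2), blue(tweety) => flies(node2)]; (viii) [closed(c) => approved(tweety)]. Adds mammal(c), penguin(c), flies(node2), approved(tweety).
Round 2: (vi) [mammal(c), active(c) => cold(tweety)]; (vii) [flies(node2) => open(node2)]. Adds cold(tweety), open(node2).
Round 3: (ix) [cold(tweety), approved(tweety) => bird(c)]. Adds bird(c).
Round 4: (i) [bird(c), flies(node2) => has_feathers(tweety)]. Adds has_feathers(tweety).
Fixed point reached. No rule has signed(tweety) as a consequent, and it is not given.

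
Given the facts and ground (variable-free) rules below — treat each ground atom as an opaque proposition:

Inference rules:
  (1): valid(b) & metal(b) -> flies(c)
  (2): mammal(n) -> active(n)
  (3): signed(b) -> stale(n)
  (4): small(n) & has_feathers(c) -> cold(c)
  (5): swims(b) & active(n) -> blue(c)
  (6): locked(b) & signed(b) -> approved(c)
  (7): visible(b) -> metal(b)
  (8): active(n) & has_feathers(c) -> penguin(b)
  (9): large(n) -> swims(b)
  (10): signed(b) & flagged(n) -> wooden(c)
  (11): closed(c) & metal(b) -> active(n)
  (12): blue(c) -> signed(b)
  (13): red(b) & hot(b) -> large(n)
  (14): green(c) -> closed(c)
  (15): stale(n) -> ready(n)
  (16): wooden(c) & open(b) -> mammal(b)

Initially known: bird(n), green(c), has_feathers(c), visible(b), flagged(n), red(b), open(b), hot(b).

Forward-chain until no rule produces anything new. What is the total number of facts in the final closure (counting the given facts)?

20

Round 1 fires (7), (13), (14), giving metal(b), large(n), closed(c).
Round 2 fires (9), (11), giving swims(b), active(n).
Round 3 fires (5), (8), giving blue(c), penguin(b).
Round 4 fires (12), giving signed(b).
Round 5 fires (3), (10), giving stale(n), wooden(c).
Round 6 fires (15), (16), giving ready(n), mammal(b).
Closure: {active(n), bird(n), blue(c), closed(c), flagged(n), green(c), has_feathers(c), hot(b), large(n), mammal(b), metal(b), open(b), penguin(b), ready(n), red(b), signed(b), stale(n), swims(b), visible(b), wooden(c)} — 20 facts.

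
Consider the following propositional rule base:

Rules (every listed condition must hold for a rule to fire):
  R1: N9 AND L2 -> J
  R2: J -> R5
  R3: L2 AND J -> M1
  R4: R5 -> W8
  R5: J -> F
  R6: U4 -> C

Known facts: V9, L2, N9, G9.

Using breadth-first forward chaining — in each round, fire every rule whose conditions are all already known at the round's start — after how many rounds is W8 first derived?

Round 1: R1 [N9 AND L2 -> J]. Adds J.
Round 2: R2 [J -> R5]; R3 [L2 AND J -> M1]; R5 [J -> F]. Adds R5, M1, F.
Round 3: R4 [R5 -> W8]. Adds W8.
W8 first appears in round 3.

3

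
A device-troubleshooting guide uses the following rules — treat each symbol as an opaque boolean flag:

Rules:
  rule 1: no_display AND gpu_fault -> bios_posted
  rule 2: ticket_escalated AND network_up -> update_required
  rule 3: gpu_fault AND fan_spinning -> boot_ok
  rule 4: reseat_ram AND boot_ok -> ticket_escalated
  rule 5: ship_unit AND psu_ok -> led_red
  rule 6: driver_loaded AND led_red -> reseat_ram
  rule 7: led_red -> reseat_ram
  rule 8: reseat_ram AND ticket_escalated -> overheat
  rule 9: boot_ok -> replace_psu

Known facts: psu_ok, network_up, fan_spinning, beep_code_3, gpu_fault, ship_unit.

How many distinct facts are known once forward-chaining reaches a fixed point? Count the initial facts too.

Round 1 — rule 3, rule 5, derive boot_ok, led_red.
Round 2 — rule 7, rule 9, derive reseat_ram, replace_psu.
Round 3 — rule 4, derive ticket_escalated.
Round 4 — rule 2, rule 8, derive update_required, overheat.
Closure: {beep_code_3, boot_ok, fan_spinning, gpu_fault, led_red, network_up, overheat, psu_ok, replace_psu, reseat_ram, ship_unit, ticket_escalated, update_required} — 13 facts.

13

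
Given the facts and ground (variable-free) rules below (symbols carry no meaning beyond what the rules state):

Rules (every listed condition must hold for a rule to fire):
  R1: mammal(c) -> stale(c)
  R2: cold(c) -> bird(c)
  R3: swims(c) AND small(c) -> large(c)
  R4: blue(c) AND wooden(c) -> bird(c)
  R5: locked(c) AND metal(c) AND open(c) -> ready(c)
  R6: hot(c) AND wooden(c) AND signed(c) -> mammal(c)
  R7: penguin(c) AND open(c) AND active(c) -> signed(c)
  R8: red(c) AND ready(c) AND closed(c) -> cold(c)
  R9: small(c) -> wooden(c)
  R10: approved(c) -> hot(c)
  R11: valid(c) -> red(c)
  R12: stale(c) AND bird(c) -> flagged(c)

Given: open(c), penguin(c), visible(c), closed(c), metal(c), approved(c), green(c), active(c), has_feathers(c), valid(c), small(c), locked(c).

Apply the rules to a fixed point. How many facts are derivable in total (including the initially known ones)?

22

Round 1 — R5, R7, R9, R10, R11, derive ready(c), signed(c), wooden(c), hot(c), red(c).
Round 2 — R6, R8, derive mammal(c), cold(c).
Round 3 — R1, R2, derive stale(c), bird(c).
Round 4 — R12, derive flagged(c).
Closure: {active(c), approved(c), bird(c), closed(c), cold(c), flagged(c), green(c), has_feathers(c), hot(c), locked(c), mammal(c), metal(c), open(c), penguin(c), ready(c), red(c), signed(c), small(c), stale(c), valid(c), visible(c), wooden(c)} — 22 facts.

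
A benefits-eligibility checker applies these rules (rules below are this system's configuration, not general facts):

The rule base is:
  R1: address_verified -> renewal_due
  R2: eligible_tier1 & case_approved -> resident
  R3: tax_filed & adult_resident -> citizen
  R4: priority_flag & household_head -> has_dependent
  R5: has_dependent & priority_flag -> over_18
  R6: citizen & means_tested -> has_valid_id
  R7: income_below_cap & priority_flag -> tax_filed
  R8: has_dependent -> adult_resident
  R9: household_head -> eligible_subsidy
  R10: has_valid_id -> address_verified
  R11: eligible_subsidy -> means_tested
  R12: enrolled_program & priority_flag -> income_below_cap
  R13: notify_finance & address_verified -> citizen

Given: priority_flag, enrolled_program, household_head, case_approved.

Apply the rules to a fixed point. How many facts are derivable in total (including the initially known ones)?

Round 1: R4 [priority_flag & household_head -> has_dependent]; R9 [household_head -> eligible_subsidy]; R12 [enrolled_program & priority_flag -> income_below_cap]. New: has_dependent, eligible_subsidy, income_below_cap.
Round 2: R5 [has_dependent & priority_flag -> over_18]; R7 [income_below_cap & priority_flag -> tax_filed]; R8 [has_dependent -> adult_resident]; R11 [eligible_subsidy -> means_tested]. New: over_18, tax_filed, adult_resident, means_tested.
Round 3: R3 [tax_filed & adult_resident -> citizen]. New: citizen.
Round 4: R6 [citizen & means_tested -> has_valid_id]. New: has_valid_id.
Round 5: R10 [has_valid_id -> address_verified]. New: address_verified.
Round 6: R1 [address_verified -> renewal_due]. New: renewal_due.
Closure: {address_verified, adult_resident, case_approved, citizen, eligible_subsidy, enrolled_program, has_dependent, has_valid_id, household_head, income_below_cap, means_tested, over_18, priority_flag, renewal_due, tax_filed} — 15 facts.

15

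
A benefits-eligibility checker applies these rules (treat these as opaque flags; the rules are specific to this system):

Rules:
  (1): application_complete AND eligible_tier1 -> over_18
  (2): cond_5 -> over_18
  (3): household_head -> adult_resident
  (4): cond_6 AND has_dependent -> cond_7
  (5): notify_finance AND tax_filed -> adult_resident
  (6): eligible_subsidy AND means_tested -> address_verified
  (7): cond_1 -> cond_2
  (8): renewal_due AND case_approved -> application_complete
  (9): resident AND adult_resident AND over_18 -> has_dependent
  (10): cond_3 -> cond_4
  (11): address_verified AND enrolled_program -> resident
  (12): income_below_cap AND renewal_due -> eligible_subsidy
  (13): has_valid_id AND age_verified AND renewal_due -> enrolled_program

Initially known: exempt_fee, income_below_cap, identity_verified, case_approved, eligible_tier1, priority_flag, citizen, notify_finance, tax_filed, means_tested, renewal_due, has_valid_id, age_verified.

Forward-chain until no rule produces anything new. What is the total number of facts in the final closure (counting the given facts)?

Round 1 — (5), (8), (12), (13), derive adult_resident, application_complete, eligible_subsidy, enrolled_program.
Round 2 — (1), (6), derive over_18, address_verified.
Round 3 — (11), derive resident.
Round 4 — (9), derive has_dependent.
Closure: {address_verified, adult_resident, age_verified, application_complete, case_approved, citizen, eligible_subsidy, eligible_tier1, enrolled_program, exempt_fee, has_dependent, has_valid_id, identity_verified, income_below_cap, means_tested, notify_finance, over_18, priority_flag, renewal_due, resident, tax_filed} — 21 facts.

21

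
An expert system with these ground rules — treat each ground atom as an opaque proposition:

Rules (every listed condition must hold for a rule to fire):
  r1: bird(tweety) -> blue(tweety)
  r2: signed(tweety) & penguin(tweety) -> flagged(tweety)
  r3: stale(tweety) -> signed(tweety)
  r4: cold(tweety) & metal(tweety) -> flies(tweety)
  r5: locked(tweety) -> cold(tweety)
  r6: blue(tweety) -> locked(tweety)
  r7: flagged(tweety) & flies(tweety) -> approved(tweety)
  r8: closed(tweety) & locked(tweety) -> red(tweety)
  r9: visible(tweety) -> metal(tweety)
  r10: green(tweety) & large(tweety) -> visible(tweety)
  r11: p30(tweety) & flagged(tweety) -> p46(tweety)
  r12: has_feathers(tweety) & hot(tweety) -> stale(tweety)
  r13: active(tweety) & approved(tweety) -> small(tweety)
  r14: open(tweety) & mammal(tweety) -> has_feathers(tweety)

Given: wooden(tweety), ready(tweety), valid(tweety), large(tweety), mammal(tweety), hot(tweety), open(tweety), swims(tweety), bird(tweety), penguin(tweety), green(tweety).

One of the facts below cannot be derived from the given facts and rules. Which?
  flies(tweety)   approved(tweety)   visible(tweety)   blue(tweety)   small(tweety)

Round 1 — r1, r10, r14, derive blue(tweety), visible(tweety), has_feathers(tweety).
Round 2 — r6, r9, r12, derive locked(tweety), metal(tweety), stale(tweety).
Round 3 — r3, r5, derive signed(tweety), cold(tweety).
Round 4 — r2, r4, derive flagged(tweety), flies(tweety).
Round 5 — r7, derive approved(tweety).
Derived: blue(tweety) (round 1), flies(tweety) (round 4), approved(tweety) (round 5), visible(tweety) (round 1). small(tweety) never appears in any round.

small(tweety)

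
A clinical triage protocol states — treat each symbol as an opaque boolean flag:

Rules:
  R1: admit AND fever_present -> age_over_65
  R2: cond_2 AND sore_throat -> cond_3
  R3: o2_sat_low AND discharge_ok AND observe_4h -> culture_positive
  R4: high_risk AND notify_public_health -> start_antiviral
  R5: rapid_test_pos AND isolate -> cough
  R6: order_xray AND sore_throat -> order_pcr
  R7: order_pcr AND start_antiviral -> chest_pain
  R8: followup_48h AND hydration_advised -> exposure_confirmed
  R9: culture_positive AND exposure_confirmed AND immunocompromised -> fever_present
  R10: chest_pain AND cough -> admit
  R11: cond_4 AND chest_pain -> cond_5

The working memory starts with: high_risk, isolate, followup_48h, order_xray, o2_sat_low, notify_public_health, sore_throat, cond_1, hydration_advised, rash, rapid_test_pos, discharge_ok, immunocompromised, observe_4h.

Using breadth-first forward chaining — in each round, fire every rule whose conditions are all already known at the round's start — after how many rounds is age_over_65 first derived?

Round 1 fires R3, R4, R5, R6, R8, giving culture_positive, start_antiviral, cough, order_pcr, exposure_confirmed.
Round 2 fires R7, R9, giving chest_pain, fever_present.
Round 3 fires R10, giving admit.
Round 4 fires R1, giving age_over_65.
age_over_65 first appears in round 4.

4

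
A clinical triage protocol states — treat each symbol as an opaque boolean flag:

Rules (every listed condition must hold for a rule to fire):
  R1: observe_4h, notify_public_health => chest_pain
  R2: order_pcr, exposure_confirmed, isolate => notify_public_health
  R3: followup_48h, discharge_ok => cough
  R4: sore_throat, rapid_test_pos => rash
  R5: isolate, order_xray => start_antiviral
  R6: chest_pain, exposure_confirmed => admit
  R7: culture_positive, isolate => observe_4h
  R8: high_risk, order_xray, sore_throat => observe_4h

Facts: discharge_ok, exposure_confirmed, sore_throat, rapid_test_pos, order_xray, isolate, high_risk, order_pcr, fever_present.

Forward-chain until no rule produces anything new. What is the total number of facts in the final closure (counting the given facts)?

Round 1 — R2, R4, R5, R8, derive notify_public_health, rash, start_antiviral, observe_4h.
Round 2 — R1, derive chest_pain.
Round 3 — R6, derive admit.
Closure: {admit, chest_pain, discharge_ok, exposure_confirmed, fever_present, high_risk, isolate, notify_public_health, observe_4h, order_pcr, order_xray, rapid_test_pos, rash, sore_throat, start_antiviral} — 15 facts.

15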